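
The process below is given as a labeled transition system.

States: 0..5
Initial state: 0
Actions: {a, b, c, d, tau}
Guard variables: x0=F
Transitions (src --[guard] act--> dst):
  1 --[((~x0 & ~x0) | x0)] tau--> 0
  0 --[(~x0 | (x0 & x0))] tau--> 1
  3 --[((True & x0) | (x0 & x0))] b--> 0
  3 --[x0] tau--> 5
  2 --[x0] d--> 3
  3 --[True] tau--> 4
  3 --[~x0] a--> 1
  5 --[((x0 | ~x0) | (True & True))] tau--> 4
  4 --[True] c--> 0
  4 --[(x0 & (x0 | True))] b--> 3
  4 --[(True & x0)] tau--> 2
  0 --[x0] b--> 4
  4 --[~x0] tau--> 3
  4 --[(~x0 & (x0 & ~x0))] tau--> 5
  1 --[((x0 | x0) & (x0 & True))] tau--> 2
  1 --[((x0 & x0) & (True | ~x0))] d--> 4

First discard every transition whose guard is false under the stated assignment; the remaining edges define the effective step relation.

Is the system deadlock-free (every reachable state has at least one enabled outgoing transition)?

R = {0,1}
  0: tau→1  [deg 1]
  1: tau→0  [deg 1]

Answer: DEADLOCK-FREE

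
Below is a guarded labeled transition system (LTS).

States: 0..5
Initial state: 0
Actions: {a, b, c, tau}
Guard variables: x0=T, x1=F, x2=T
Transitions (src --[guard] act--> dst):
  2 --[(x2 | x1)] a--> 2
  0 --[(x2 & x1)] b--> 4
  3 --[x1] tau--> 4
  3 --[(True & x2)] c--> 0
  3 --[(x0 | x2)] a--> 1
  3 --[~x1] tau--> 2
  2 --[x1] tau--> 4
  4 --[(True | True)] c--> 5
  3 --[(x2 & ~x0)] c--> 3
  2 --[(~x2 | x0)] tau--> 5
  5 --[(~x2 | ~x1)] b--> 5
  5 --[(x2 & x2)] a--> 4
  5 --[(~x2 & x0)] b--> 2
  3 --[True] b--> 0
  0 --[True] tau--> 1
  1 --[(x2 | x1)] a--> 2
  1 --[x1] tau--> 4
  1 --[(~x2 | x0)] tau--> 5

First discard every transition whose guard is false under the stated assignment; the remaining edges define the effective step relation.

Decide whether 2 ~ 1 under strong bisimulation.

Bisimulation quotient by refinement:
  π0 = {{0,1,2,3,4,5}}
  π1 = {{0},{1,2},{3},{4},{5}}
stable after 2 split(s): 5 block(s)
class of 2: {1,2}; class of 1: {1,2}

Answer: BISIMILAR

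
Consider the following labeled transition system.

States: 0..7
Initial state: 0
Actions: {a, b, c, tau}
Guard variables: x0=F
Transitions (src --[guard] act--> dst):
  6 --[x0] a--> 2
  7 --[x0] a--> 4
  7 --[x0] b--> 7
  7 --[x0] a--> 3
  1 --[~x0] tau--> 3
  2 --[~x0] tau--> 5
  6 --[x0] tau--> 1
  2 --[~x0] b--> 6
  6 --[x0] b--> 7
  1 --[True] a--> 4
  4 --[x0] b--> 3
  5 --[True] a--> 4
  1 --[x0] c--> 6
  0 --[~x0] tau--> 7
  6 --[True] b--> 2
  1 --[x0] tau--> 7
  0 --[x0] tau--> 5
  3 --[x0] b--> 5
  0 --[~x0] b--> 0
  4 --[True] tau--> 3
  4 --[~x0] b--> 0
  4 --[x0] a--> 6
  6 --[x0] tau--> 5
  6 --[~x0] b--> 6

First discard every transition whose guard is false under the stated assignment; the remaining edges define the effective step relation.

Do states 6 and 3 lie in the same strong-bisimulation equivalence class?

Refine partition for ~:
  π0 = {{0,1,2,3,4,5,6,7}}
  π1 = {{0,2,4},{1},{3,7},{5},{6}}
  π2 = {{0,4},{1},{2},{3,7},{5},{6}}
stable after 3 split(s): 6 block(s)
class of 6: {6}; class of 3: {3,7}

Answer: NOT BISIMILAR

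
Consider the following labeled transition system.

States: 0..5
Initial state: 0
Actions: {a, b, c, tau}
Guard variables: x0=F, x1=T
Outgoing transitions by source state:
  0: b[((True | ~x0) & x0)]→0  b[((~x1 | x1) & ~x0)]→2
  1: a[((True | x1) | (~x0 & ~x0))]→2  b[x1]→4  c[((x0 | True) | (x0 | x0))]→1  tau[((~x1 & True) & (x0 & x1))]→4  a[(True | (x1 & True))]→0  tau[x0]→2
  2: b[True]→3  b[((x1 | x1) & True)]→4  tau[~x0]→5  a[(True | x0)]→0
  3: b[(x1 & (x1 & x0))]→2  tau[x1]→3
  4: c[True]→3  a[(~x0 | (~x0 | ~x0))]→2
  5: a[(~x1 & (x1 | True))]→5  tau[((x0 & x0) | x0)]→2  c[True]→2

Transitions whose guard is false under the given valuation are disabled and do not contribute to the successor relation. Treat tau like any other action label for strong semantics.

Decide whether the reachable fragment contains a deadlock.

Reachable = {0,2,3,4,5}
  0: b→2  [1 exit(s)]
  2: a→0  b→3  b→4  tau→5  [4 exit(s)]
  3: tau→3  [1 exit(s)]
  4: a→2  c→3  [2 exit(s)]
  5: c→2  [1 exit(s)]

Answer: DEADLOCK-FREE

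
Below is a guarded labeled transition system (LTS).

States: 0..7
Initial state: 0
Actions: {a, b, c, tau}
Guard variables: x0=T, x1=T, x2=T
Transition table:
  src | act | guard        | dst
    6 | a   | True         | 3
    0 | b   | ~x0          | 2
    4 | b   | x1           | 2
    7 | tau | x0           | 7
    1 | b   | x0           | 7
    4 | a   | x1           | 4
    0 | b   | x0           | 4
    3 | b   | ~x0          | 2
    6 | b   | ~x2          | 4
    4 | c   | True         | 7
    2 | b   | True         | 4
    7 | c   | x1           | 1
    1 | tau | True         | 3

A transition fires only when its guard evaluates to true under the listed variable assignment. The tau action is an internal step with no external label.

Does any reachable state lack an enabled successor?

Answer: DEADLOCK at state 3

Trace:
R = {0,1,2,3,4,7}
  0: b→4  [deg 1]
  1: b→7  tau→3  [deg 2]
  2: b→4  [deg 1]
  3: ∅  [STUCK]
  4: a→4  b→2  c→7  [deg 3]
  7: c→1  tau→7  [deg 2]
trace reaching 3: b·c·c·tau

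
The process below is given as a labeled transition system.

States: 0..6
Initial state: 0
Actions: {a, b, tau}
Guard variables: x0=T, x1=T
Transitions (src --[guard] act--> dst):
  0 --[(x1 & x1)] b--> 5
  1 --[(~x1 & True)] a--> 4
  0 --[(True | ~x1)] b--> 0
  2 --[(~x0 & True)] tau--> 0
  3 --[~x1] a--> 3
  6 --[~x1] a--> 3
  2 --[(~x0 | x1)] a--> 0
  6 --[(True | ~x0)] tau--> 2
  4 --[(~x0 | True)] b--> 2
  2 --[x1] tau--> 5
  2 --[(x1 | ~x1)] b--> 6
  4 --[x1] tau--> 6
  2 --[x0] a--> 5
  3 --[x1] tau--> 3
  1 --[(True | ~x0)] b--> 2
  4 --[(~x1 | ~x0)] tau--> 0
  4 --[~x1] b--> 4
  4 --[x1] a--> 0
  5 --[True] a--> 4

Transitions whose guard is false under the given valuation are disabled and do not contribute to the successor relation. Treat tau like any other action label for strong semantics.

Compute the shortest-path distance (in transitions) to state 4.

Answer: 2

Trace:
Breadth-first toward 4:
  L0 = {0}
  L1 = {5}
  L2 = {4}
first hit 4 at d=2 via b·a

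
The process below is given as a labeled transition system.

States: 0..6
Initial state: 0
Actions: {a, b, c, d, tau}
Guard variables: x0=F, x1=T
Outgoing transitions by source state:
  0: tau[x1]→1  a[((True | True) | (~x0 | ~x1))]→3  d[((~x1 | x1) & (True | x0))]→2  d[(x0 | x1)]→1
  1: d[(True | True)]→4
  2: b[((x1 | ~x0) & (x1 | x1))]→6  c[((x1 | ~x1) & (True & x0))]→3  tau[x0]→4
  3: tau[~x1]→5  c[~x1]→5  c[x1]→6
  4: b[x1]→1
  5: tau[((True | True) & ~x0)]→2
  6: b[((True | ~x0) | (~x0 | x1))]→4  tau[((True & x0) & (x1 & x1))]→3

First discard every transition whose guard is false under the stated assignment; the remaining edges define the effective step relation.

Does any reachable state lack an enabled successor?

Answer: DEADLOCK-FREE

Analysis:
Reachable = {0,1,2,3,4,6}
  0: a→3  d→1  d→2  tau→1  [4 exit(s)]
  1: d→4  [1 exit(s)]
  2: b→6  [1 exit(s)]
  3: c→6  [1 exit(s)]
  4: b→1  [1 exit(s)]
  6: b→4  [1 exit(s)]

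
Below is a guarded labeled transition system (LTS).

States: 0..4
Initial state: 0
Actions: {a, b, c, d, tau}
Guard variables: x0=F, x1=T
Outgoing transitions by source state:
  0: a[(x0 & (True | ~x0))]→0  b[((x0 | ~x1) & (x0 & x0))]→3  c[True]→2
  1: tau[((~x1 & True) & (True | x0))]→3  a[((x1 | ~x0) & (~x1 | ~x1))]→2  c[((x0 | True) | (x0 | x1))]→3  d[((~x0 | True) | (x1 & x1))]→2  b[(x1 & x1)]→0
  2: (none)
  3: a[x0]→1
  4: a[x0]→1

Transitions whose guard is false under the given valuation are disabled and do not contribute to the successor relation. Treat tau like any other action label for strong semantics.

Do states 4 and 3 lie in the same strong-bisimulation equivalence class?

Answer: BISIMILAR

Working:
Bisimulation quotient by refinement:
  P[0] = {{0,1,2,3,4}}
  P[1] = {{0},{1},{2,3,4}}
Fixed point at round 2; 3 class(es).
[4]={2,3,4}  [3]={2,3,4}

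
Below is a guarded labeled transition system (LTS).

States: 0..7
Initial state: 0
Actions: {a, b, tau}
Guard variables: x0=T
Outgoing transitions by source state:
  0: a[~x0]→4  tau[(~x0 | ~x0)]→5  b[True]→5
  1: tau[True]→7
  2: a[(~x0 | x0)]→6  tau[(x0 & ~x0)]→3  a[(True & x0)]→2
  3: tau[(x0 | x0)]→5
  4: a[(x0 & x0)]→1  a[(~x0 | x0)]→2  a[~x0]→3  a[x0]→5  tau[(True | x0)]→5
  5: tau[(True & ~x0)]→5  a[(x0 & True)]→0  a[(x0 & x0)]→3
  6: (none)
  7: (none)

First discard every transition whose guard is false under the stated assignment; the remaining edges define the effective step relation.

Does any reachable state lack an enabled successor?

R = {0,3,5}
  0: b→5  [deg 1]
  3: tau→5  [deg 1]
  5: a→0  a→3  [deg 2]

Answer: DEADLOCK-FREE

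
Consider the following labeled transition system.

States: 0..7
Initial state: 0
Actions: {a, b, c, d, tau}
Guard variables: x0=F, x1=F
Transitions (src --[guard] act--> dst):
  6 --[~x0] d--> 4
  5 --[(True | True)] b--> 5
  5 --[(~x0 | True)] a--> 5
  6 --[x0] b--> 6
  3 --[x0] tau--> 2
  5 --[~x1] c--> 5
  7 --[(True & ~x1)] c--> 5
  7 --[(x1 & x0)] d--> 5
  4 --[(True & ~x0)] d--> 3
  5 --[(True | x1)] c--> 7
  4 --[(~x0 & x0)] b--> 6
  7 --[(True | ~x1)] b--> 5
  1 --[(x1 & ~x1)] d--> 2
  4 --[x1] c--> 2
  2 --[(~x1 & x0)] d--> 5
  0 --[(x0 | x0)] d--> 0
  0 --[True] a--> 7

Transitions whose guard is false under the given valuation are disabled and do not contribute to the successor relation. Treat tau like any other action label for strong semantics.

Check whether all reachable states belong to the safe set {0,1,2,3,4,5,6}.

Answer: INVARIANT VIOLATED at state 7

Trace:
Inv-set: {0,1,2,3,4,5,6}
R = {0,5,7}
  0: safe
  5: safe
  7: ✗ unsafe
reach 7 via a — violates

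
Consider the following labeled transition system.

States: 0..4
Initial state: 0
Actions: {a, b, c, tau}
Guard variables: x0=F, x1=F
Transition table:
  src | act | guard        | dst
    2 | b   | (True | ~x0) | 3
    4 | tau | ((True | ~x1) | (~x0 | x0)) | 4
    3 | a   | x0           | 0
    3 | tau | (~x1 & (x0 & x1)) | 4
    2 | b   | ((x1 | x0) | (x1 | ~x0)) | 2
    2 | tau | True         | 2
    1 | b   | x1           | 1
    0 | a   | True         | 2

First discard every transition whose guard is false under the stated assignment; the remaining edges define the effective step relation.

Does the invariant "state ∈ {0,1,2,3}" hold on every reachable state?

Inv-set: {0,1,2,3}
R = {0,2,3}
  0: safe
  2: safe
  3: safe

Answer: INVARIANT HOLDS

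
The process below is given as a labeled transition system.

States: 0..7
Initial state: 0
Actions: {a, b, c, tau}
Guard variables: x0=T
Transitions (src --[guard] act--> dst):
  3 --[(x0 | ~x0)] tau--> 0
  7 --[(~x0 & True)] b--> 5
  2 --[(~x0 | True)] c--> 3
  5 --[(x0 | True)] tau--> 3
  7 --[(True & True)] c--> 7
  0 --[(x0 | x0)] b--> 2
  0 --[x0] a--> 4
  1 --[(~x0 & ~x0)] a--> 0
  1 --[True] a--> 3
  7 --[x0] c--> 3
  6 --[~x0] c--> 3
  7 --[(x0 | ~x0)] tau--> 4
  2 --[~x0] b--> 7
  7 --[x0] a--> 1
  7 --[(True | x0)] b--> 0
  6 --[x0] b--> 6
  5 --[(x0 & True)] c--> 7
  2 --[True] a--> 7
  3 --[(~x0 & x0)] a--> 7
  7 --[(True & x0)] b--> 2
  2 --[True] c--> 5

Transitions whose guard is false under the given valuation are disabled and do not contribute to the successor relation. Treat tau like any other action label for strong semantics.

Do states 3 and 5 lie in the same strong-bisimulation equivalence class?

Refine partition for ~:
  π0 = {{0,1,2,3,4,5,6,7}}
  π1 = {{0},{1},{2},{3},{4},{5},{6},{7}}
8 equivalence class(es) (converged in 2)
[3]={3}  [5]={5}

Answer: NOT BISIMILAR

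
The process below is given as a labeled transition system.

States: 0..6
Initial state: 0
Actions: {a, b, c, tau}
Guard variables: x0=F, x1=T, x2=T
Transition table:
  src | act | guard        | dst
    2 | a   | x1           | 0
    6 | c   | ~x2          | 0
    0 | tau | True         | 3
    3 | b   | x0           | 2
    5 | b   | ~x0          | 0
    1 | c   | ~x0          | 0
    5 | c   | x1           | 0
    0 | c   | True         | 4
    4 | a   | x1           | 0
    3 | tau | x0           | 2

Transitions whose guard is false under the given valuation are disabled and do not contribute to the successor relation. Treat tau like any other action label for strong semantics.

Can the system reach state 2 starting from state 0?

Answer: UNREACHABLE

Trace:
Guard filter leaves 7 enabled edge(s).
depth 0: {0}
depth 1: {3,4}  now seen {0,3,4}
Reach set: {0,3,4}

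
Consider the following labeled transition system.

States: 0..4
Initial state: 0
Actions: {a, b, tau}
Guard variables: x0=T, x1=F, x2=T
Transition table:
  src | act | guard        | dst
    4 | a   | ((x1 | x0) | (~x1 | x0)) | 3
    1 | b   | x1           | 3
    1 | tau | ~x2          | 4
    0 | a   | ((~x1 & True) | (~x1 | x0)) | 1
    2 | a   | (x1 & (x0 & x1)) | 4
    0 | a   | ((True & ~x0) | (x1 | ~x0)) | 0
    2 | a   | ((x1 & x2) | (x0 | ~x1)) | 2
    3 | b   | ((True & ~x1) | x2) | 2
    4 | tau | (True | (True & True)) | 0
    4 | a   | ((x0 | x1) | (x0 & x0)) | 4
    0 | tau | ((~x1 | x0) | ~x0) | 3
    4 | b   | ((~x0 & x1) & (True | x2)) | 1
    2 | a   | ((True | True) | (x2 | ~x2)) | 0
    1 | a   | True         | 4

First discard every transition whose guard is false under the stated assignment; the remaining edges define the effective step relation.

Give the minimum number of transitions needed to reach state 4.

Breadth-first toward 4:
  Layer 0: {0}
  Layer 1: {1,3}
  Layer 2: {2,4}
4 enters at depth 2; path a·a

Answer: 2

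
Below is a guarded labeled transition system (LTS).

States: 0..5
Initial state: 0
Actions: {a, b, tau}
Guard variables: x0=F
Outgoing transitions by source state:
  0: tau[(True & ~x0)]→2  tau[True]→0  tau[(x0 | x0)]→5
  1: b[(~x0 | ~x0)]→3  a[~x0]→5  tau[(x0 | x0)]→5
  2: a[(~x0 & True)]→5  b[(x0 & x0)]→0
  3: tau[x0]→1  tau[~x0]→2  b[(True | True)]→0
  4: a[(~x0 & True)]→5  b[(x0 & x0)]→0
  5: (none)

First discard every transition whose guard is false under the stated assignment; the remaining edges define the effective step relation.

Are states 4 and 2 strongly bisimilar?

Refine partition for ~:
  P[0] = {{0,1,2,3,4,5}}
  P[1] = {{0},{1},{2,4},{3},{5}}
5 equivalence class(es) (converged in 2)
4∈{2,4}, 2∈{2,4}

Answer: BISIMILAR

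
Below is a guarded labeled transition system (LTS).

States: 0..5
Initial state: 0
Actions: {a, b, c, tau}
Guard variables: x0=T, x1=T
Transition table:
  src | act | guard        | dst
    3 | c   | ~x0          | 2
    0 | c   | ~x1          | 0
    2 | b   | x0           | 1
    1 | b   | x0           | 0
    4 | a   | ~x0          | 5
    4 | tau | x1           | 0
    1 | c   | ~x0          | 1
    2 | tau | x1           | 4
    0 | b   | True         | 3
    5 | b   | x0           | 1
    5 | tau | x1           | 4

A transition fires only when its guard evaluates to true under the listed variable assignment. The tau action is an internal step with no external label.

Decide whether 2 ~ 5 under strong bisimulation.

Answer: BISIMILAR

Working:
Refine partition for ~:
  round 0: {{0,1,2,3,4,5}}
  round 1: {{0,1},{2,5},{3},{4}}
  round 2: {{0},{1},{2,5},{3},{4}}
5 equivalence class(es) (converged in 3)
class of 2: {2,5}; class of 5: {2,5}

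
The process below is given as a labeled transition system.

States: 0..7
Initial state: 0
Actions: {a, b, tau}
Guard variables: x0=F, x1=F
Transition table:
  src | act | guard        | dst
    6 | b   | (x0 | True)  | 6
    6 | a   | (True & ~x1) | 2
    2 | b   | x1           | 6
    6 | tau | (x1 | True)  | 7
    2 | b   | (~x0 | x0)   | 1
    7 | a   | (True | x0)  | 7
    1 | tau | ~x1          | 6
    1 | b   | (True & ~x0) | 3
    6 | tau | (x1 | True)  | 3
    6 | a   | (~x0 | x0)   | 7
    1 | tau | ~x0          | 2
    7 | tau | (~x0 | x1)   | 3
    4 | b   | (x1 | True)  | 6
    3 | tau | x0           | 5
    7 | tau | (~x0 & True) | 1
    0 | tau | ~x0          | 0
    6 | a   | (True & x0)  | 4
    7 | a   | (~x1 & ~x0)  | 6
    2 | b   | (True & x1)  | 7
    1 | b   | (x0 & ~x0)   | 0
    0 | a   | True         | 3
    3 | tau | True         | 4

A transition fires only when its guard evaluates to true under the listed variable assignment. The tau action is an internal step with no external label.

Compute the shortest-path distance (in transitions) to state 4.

Answer: 2

Trace:
Breadth-first toward 4:
  Layer 0: {0}
  Layer 1: {3}
  Layer 2: {4}
4 enters at depth 2; path a·tau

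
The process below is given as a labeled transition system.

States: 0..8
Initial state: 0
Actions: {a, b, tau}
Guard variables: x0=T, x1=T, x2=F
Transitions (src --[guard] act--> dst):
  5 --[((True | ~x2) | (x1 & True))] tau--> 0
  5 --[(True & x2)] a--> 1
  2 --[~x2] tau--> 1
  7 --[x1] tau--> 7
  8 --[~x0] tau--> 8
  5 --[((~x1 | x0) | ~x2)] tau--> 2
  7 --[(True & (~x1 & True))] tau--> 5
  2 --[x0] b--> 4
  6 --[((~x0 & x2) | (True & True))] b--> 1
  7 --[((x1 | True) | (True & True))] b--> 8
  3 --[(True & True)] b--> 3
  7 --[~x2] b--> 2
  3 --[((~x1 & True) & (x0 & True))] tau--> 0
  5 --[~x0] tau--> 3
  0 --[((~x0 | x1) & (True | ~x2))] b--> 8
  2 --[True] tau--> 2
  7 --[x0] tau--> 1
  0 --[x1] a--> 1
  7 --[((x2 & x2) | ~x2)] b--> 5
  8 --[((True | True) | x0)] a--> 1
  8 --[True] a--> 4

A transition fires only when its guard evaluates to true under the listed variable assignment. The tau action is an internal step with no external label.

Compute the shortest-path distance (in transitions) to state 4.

Breadth-first toward 4:
  L0 = {0}
  L1 = {1,8}
  L2 = {4}
first hit 4 at d=2 via b·a

Answer: 2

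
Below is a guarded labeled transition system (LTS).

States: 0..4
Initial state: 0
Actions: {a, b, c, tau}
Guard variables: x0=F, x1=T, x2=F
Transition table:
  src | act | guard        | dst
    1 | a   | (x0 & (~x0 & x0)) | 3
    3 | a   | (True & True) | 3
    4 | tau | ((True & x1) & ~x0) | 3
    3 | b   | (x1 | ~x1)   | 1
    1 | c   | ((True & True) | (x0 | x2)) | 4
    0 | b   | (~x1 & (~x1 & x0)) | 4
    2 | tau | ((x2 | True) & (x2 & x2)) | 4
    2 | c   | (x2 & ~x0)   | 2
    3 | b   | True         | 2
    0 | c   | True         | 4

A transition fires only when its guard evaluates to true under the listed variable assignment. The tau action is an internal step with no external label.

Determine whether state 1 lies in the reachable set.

Answer: REACHABLE

Analysis:
Guard filter leaves 6 enabled edge(s).
L0 = {0}
L1 = {4}  total {0,4}
L2 = {3}  total {0,3,4}
L3 = {1,2}  total {0,1,2,3,4}
R = {0,1,2,3,4}
witness 1: c·tau·b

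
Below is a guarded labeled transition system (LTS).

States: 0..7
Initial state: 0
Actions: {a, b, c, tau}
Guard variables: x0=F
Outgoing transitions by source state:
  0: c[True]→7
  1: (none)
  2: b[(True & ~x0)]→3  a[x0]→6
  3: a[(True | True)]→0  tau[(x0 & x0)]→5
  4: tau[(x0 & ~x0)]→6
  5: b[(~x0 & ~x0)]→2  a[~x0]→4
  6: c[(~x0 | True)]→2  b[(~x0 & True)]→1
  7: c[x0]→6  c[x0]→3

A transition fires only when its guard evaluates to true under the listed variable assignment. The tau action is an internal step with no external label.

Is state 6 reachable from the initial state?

Answer: UNREACHABLE

Trace:
7 transition(s) survive guard evaluation.
L0 = {0}
L1 = {7}  cumulative {0,7}
R = {0,7}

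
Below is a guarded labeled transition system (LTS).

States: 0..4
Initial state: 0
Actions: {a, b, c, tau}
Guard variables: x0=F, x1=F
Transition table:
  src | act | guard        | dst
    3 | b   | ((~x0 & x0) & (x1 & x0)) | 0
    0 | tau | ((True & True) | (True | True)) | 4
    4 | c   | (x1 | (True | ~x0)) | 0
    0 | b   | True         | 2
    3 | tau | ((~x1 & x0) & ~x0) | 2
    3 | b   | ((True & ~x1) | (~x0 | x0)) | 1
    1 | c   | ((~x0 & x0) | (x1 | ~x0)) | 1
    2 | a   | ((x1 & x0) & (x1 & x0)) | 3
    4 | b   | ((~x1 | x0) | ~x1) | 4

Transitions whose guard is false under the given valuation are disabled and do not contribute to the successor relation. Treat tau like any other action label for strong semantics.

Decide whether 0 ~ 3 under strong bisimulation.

Answer: NOT BISIMILAR

Working:
Refine partition for ~:
  P[0] = {{0,1,2,3,4}}
  P[1] = {{0},{1},{2},{3},{4}}
Fixed point at round 2; 5 class(es).
0∈{0}, 3∈{3}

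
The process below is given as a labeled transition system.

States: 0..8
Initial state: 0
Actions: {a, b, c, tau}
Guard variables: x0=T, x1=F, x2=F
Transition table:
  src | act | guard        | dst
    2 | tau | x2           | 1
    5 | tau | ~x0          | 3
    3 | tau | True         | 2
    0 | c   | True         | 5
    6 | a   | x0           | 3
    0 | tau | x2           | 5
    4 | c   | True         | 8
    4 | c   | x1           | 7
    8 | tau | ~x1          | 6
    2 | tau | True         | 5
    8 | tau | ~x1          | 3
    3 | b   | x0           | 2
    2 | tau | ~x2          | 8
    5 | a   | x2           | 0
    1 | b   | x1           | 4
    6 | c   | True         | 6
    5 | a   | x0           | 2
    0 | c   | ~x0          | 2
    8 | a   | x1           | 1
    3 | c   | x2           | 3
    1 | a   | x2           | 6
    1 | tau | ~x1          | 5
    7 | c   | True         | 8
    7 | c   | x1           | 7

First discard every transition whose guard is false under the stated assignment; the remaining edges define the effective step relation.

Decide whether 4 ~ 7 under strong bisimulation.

Answer: BISIMILAR

Analysis:
Bisimulation quotient by refinement:
  π0 = {{0,1,2,3,4,5,6,7,8}}
  π1 = {{0,4,7},{1,2,8},{3},{5},{6}}
  π2 = {{0},{1},{2},{3},{4,7},{5},{6},{8}}
stable after 3 split(s): 8 block(s)
class of 4: {4,7}; class of 7: {4,7}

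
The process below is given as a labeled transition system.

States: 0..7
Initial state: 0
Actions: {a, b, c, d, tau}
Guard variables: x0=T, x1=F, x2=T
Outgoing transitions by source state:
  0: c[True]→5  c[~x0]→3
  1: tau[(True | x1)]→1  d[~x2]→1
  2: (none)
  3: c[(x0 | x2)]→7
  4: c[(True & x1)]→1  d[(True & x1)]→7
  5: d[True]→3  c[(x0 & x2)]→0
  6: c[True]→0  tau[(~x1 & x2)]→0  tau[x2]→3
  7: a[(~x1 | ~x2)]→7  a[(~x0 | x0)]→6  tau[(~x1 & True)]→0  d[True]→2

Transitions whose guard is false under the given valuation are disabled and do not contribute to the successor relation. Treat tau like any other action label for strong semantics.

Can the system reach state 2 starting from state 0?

Answer: REACHABLE

Trace:
12 transition(s) survive guard evaluation.
L0 = {0}
L1 = {5}  now seen {0,5}
L2 = {3}  now seen {0,3,5}
L3 = {7}  now seen {0,3,5,7}
L4 = {2,6}  now seen {0,2,3,5,6,7}
Reachable = {0,2,3,5,6,7}
trace reaching 2: c·d·c·d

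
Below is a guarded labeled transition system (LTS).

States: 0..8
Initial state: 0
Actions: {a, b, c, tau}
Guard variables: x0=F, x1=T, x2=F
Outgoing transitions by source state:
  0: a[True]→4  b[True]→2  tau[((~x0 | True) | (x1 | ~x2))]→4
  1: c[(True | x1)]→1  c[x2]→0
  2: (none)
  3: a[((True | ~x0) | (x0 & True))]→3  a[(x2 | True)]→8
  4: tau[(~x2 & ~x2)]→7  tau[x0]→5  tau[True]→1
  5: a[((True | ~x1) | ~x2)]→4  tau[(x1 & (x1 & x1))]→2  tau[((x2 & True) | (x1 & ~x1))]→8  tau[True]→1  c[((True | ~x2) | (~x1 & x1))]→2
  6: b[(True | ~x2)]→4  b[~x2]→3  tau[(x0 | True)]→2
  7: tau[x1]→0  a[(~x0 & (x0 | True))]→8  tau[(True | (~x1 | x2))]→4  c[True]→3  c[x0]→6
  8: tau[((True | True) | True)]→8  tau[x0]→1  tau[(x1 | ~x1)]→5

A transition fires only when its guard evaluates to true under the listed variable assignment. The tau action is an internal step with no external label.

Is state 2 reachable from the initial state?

Answer: REACHABLE

Trace:
21 transition(s) survive guard evaluation.
Layer 0: {0}
Layer 1: {2,4}  total {0,2,4}
Layer 2: {1,7}  total {0,1,2,4,7}
Layer 3: {3,8}  total {0,1,2,3,4,7,8}
Layer 4: {5}  total {0,1,2,3,4,5,7,8}
Reachable = {0,1,2,3,4,5,7,8}
Path to 2: b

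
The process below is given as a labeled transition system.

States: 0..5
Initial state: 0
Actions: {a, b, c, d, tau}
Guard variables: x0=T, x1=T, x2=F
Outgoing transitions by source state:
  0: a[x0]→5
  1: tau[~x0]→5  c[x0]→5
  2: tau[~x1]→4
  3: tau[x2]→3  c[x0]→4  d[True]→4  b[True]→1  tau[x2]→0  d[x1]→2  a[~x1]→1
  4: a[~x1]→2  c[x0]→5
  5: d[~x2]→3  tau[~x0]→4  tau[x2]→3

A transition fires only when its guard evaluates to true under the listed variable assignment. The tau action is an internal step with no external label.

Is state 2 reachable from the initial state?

8 transition(s) survive guard evaluation.
L0 = {0}
L1 = {5}  total {0,5}
L2 = {3}  total {0,3,5}
L3 = {1,2,4}  total {0,1,2,3,4,5}
Reach set: {0,1,2,3,4,5}
witness 2: a·d·d

Answer: REACHABLE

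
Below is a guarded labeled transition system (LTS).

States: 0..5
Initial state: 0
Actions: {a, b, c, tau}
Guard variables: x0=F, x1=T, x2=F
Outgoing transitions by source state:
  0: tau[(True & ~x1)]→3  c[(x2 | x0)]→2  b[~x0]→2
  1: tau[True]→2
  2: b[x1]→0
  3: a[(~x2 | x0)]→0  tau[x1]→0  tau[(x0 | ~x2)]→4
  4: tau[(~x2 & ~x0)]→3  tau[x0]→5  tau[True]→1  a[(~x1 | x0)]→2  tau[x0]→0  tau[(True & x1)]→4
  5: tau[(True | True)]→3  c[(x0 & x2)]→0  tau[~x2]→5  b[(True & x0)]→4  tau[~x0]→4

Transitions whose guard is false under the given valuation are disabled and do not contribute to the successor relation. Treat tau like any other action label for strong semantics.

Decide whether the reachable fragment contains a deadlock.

Answer: DEADLOCK-FREE

Trace:
Reachable = {0,2}
  0: b→2  [deg 1]
  2: b→0  [deg 1]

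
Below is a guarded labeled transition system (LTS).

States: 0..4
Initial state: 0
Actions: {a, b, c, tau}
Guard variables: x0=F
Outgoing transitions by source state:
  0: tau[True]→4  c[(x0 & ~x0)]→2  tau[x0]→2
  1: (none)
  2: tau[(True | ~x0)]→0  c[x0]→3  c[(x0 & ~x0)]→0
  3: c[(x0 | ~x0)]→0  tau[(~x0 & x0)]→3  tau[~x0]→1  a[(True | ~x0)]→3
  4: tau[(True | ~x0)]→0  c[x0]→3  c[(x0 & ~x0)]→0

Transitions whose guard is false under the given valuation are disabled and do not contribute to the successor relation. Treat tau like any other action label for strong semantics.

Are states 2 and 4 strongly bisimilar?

Compute ~ classes (split until stable):
  P[0] = {{0,1,2,3,4}}
  P[1] = {{0,2,4},{1},{3}}
3 equivalence class(es) (converged in 2)
[2]={0,2,4}  [4]={0,2,4}

Answer: BISIMILAR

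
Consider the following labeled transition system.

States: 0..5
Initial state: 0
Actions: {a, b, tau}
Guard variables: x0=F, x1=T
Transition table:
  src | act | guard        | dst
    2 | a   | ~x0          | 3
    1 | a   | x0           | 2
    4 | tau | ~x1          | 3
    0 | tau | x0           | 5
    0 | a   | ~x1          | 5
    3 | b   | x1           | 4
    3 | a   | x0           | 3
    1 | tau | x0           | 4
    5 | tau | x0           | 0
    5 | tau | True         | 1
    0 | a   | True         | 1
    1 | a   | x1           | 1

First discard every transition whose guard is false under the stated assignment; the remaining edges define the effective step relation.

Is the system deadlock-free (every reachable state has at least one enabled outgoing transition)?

Answer: DEADLOCK-FREE

Working:
Reachable = {0,1}
  0: a→1  [deg 1]
  1: a→1  [deg 1]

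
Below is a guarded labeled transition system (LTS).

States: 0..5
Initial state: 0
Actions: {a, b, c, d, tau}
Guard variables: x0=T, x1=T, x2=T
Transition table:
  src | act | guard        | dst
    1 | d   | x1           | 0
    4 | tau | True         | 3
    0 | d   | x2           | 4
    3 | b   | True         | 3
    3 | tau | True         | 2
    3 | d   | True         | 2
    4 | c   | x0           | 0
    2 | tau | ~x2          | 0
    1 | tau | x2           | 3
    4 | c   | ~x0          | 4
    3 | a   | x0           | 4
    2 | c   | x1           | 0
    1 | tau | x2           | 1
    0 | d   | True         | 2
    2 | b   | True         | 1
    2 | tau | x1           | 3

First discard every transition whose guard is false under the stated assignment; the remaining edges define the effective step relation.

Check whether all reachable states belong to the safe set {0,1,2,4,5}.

Answer: INVARIANT VIOLATED at state 3

Working:
Inv-set: {0,1,2,4,5}
Reachable = {0,1,2,3,4}
  0: ok
  1: ok
  2: ok
  3: ✗ unsafe
  4: ok
reach 3 via d·tau — violates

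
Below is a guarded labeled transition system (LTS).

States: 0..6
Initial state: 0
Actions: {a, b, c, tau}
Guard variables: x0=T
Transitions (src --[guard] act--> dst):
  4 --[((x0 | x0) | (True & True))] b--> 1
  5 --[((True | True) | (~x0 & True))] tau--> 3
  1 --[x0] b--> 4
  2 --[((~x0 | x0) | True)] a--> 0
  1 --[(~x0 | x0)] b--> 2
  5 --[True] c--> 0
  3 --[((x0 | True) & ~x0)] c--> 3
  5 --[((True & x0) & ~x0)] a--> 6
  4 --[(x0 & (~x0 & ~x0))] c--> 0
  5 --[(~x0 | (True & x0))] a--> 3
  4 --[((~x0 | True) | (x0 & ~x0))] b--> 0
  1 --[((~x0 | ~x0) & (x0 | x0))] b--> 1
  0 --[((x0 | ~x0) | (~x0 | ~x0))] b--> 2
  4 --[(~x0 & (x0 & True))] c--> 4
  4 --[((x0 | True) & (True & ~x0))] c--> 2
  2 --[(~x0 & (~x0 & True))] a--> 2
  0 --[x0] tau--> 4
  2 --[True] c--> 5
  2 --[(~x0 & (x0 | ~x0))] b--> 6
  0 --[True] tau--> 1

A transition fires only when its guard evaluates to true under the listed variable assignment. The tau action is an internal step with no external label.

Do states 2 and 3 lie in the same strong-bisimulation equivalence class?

Answer: NOT BISIMILAR

Working:
Bisimulation quotient by refinement:
  round 0: {{0,1,2,3,4,5,6}}
  round 1: {{0},{1,4},{2},{3,6},{5}}
  round 2: {{0},{1},{2},{3,6},{4},{5}}
Fixed point at round 3; 6 class(es).
class of 2: {2}; class of 3: {3,6}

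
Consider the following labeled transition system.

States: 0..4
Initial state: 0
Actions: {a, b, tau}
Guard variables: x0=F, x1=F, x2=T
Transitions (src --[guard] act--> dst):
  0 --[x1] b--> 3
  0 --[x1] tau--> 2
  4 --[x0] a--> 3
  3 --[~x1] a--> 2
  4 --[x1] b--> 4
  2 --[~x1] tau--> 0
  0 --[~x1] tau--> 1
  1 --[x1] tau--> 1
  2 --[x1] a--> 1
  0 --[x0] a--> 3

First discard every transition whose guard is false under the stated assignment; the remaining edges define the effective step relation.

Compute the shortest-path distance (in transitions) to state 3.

Answer: UNREACHABLE

Analysis:
BFS to 3:
  L0 = {0}
  L1 = {1}
3 never appears.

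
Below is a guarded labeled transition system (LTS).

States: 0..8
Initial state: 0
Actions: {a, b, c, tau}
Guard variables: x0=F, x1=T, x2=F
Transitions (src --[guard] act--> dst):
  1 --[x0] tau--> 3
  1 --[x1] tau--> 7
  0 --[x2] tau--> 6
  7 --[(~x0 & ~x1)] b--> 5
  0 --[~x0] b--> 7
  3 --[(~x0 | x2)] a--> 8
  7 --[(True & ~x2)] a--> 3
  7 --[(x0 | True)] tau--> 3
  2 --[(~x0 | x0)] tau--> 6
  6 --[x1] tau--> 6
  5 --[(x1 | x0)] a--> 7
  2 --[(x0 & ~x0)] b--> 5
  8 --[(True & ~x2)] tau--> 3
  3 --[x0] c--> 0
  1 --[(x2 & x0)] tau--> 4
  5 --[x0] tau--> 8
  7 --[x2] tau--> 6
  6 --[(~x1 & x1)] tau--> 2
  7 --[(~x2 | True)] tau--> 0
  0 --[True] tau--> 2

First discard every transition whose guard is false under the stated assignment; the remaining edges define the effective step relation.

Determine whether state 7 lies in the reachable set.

After dropping false guards: 11 live edges.
depth 0: {0}
depth 1: {2,7}  now seen {0,2,7}
depth 2: {3,6}  now seen {0,2,3,6,7}
depth 3: {8}  now seen {0,2,3,6,7,8}
Reach set: {0,2,3,6,7,8}
trace reaching 7: b

Answer: REACHABLE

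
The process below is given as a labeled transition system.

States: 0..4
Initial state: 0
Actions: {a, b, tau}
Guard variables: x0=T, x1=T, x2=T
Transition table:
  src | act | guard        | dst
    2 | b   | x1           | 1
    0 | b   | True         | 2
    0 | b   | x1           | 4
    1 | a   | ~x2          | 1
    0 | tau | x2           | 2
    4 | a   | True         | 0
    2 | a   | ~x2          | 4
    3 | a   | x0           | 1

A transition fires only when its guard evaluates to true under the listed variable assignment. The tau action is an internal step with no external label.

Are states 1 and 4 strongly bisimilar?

Bisimulation quotient by refinement:
  P[0] = {{0,1,2,3,4}}
  P[1] = {{0},{1},{2},{3,4}}
  P[2] = {{0},{1},{2},{3},{4}}
stable after 3 split(s): 5 block(s)
class of 1: {1}; class of 4: {4}

Answer: NOT BISIMILAR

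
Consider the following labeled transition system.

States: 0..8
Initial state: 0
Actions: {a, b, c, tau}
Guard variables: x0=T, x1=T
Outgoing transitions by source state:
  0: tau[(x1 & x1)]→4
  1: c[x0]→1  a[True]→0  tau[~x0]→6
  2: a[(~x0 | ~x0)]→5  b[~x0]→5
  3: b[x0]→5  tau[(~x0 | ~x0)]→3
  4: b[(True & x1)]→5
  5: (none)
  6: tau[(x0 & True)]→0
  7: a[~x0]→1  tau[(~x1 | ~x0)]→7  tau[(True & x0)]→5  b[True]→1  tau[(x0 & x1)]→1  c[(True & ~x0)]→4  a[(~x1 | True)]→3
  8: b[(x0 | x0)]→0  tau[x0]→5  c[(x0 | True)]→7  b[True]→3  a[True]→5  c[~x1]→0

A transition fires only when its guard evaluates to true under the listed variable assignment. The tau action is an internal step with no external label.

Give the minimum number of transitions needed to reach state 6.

Layered search for 6:
  depth 0: {0}
  depth 1: {4}
  depth 2: {5}
6 never appears.

Answer: UNREACHABLE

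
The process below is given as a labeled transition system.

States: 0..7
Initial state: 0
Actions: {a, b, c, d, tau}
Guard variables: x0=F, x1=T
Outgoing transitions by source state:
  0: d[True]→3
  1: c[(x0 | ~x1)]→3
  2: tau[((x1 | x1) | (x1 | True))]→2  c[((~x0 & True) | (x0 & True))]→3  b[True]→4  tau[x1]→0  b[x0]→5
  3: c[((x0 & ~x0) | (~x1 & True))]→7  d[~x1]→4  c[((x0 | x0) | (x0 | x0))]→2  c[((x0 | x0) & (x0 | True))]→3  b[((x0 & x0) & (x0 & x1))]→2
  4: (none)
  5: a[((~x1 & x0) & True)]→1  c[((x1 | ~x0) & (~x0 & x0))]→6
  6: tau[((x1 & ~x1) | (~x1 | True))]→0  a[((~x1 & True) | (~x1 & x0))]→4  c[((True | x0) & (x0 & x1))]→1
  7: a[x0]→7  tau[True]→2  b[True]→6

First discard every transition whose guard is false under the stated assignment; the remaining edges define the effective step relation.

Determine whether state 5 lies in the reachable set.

After dropping false guards: 8 live edges.
L0 = {0}
L1 = {3}  now seen {0,3}
Reach set: {0,3}

Answer: UNREACHABLE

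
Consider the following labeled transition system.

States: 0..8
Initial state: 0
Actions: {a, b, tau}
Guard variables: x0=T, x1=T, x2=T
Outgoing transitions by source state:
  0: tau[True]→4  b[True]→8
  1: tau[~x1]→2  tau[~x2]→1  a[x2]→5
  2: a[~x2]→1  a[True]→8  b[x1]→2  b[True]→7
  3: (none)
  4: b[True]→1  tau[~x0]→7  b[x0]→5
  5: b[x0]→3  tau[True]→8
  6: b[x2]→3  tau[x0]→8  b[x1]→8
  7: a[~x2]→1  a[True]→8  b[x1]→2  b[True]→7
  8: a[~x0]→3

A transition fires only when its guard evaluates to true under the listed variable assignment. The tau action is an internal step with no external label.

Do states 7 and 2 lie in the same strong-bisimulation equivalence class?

Bisimulation quotient by refinement:
  π0 = {{0,1,2,3,4,5,6,7,8}}
  π1 = {{0,5,6},{1},{2,7},{3,8},{4}}
  π2 = {{0},{1},{2,7},{3,8},{4},{5,6}}
stable after 3 split(s): 6 block(s)
class of 7: {2,7}; class of 2: {2,7}

Answer: BISIMILAR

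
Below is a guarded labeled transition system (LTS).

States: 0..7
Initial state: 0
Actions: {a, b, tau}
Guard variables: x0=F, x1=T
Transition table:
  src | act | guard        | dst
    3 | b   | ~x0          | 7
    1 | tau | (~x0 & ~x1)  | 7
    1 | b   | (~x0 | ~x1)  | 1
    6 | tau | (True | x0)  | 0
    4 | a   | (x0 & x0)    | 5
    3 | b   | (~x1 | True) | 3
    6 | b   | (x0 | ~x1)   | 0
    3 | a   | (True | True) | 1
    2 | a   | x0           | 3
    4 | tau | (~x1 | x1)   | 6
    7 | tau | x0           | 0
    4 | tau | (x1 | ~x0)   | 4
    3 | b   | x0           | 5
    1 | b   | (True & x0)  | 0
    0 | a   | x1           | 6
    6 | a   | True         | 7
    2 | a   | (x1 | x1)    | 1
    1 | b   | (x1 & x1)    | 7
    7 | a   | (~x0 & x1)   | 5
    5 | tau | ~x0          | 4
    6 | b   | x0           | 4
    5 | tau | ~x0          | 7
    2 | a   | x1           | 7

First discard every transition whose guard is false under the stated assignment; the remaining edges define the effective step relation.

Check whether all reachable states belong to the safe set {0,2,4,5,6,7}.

Inv-set: {0,2,4,5,6,7}
Reach set: {0,4,5,6,7}
  0: ok
  4: ok
  5: ok
  6: ok
  7: ok

Answer: INVARIANT HOLDS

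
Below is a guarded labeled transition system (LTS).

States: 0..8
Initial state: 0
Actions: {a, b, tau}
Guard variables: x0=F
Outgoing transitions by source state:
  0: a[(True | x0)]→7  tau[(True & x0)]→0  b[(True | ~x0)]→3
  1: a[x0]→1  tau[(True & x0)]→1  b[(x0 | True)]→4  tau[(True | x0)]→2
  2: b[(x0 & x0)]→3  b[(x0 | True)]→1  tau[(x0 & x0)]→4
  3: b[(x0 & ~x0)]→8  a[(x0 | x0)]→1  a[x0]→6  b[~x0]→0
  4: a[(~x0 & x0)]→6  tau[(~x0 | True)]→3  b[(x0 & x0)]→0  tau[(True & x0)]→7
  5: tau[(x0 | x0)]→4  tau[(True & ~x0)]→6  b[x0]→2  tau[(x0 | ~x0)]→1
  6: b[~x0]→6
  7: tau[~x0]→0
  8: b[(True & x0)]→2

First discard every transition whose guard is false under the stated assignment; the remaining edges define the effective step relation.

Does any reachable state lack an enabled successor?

Answer: DEADLOCK-FREE

Analysis:
R = {0,3,7}
  0: a→7  b→3  [deg 2]
  3: b→0  [deg 1]
  7: tau→0  [deg 1]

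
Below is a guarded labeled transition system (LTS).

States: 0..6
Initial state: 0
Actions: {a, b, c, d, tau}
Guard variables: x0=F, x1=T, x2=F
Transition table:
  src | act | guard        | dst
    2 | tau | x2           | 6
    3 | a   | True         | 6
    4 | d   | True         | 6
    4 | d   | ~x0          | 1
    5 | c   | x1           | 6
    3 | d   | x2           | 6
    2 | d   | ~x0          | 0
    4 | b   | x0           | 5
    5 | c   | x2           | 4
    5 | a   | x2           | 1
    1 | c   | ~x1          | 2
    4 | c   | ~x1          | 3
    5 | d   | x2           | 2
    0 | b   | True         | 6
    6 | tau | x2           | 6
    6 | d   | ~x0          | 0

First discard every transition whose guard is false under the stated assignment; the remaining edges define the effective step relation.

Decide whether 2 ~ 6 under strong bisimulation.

Bisimulation quotient by refinement:
  round 0: {{0,1,2,3,4,5,6}}
  round 1: {{0},{1},{2,4,6},{3},{5}}
  round 2: {{0},{1},{2,6},{3},{4},{5}}
Fixed point at round 3; 6 class(es).
class of 2: {2,6}; class of 6: {2,6}

Answer: BISIMILAR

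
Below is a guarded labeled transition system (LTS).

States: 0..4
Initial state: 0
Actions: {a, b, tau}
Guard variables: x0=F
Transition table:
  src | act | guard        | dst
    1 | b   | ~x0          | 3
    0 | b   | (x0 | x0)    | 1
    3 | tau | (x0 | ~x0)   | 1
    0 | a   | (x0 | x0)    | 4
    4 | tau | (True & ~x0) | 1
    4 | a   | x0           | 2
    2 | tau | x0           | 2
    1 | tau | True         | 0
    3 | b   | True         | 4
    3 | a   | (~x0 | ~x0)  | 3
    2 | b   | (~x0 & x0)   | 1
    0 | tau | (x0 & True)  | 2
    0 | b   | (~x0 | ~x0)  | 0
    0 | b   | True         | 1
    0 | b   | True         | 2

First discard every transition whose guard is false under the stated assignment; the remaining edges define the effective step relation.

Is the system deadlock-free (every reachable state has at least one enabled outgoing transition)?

Answer: DEADLOCK at state 2

Working:
Reach set: {0,1,2,3,4}
  0: b→0  b→1  b→2  [3 out]
  1: b→3  tau→0  [2 out]
  2: ∅  [no exit]
  3: a→3  b→4  tau→1  [3 out]
  4: tau→1  [1 out]
witness 2: b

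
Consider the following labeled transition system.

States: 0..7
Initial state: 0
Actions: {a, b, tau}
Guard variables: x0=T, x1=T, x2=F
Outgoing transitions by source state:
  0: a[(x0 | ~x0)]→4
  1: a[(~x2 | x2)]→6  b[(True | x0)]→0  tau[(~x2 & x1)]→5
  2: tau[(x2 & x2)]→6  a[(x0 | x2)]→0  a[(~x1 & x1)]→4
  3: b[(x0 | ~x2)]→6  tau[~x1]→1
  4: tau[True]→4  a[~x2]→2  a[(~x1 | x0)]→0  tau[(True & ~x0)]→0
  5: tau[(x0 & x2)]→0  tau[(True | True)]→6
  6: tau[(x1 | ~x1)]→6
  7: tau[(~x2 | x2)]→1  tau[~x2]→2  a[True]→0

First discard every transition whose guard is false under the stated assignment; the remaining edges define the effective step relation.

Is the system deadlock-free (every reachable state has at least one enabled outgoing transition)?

R = {0,2,4}
  0: a→4  [1 exit(s)]
  2: a→0  [1 exit(s)]
  4: a→0  a→2  tau→4  [3 exit(s)]

Answer: DEADLOCK-FREE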